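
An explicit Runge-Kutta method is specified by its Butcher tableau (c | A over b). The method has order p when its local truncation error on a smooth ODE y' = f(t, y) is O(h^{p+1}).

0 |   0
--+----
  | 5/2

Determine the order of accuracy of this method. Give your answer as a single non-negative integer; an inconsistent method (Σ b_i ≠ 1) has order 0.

0

b = (5/2)
c = (0)
Σ b_i: 5/2·1 = 5/2 ≠ 1 ⇒ order 0.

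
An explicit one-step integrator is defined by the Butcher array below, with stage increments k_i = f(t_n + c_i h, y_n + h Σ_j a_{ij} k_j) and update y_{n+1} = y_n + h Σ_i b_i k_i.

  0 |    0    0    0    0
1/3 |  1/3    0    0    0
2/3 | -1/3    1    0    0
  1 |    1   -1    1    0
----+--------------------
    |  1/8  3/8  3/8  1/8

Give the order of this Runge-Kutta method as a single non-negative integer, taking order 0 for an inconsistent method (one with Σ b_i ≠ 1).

b = (1/8, 3/8, 3/8, 1/8)
c = (0, 1/3, 2/3, 1)
Ac = (0, 0, 1/3, 1/3)
Σ b_i: 1/8·1 + 3/8·1 + 3/8·1 + 1/8·1 = 1 ✓
b·c: 3/8·1/3 + 3/8·2/3 + 1/8·1 = 1/2 ✓
b·c²: 3/8·1/9 + 3/8·4/9 + 1/8·1 = 1/3 ✓
b·Ac: 3/8·1/3 + 1/8·1/3 = 1/6 ✓
b·c³: 3/8·1/27 + 3/8·8/27 + 1/8·1 = 1/4 ✓
b·(c∘Ac): 3/8·2/9 + 1/8·1/3 = 1/8 ✓
b·Ac²: 3/8·1/9 + 1/8·1/3 = 1/12 ✓
b·A²c: 1/8·1/3 = 1/24 ✓; 4 stages ⇒ order 4.

4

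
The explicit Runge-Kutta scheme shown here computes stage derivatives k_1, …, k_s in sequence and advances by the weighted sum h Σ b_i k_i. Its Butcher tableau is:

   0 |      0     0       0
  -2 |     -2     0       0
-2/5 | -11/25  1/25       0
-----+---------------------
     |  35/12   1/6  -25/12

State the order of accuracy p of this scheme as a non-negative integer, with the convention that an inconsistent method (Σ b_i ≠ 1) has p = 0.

b = (35/12, 1/6, -25/12)
c = (0, -2, -2/5)
Ac = (0, 0, -2/25)
Σ b_i: 35/12·1 + 1/6·1 + (-25/12)·1 = 1 ✓
b·c: 1/6·(-2) + (-25/12)·(-2/5) = 1/2 ✓
b·c²: 1/6·4 + (-25/12)·4/25 = 1/3 ✓
b·Ac: (-25/12)·(-2/25) = 1/6 ✓; 3 stages ⇒ order 3.

3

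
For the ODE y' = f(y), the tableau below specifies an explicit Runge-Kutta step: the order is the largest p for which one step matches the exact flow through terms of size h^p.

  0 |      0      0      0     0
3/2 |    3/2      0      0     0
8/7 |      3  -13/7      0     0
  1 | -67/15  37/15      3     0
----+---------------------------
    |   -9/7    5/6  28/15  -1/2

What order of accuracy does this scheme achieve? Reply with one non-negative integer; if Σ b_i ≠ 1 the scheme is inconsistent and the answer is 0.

0

b = (-9/7, 5/6, 28/15, -1/2)
c = (0, 3/2, 8/7, 1)
Ac = (0, 0, -39/14, 499/70)
Σ b_i: (-9/7)·1 + 5/6·1 + 28/15·1 + (-1/2)·1 = 32/35 ≠ 1 ⇒ order 0.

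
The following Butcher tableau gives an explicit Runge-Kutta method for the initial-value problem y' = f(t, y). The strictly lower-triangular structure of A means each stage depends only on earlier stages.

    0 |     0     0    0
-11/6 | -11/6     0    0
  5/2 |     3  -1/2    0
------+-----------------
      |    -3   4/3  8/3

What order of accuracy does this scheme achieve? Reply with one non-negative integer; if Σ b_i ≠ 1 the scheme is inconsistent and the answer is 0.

1

b = (-3, 4/3, 8/3)
c = (0, -11/6, 5/2)
Ac = (0, 0, 11/12)
Σ b_i: (-3)·1 + 4/3·1 + 8/3·1 = 1 ✓
b·c: 4/3·(-11/6) + 8/3·5/2 = 38/9 ≠ 1/2 ⇒ order 1.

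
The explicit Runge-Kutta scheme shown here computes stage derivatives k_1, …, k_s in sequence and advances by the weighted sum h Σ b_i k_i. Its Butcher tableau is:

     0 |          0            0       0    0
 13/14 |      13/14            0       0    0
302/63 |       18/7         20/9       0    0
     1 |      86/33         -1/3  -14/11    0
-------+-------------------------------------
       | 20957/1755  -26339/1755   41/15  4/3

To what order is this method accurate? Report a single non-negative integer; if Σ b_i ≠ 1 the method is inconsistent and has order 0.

2

b = (20957/1755, -26339/1755, 41/15, 4/3)
c = (0, 13/14, 302/63, 1)
Ac = (0, 0, 130/63, -8885/1386)
Σ b_i: 20957/1755·1 + (-26339/1755)·1 + 41/15·1 + 4/3·1 = 1 ✓
b·c: (-26339/1755)·13/14 + 41/15·302/63 + 4/3·1 = 1/2 ✓
b·c²: (-26339/1755)·169/196 + 41/15·91204/3969 + 4/3·1 = 12193313/238140 ≠ 1/3 ⇒ order 2.
b·Ac: 41/15·130/63 + 4/3·(-8885/1386) = -6044/2079 ≠ 1/6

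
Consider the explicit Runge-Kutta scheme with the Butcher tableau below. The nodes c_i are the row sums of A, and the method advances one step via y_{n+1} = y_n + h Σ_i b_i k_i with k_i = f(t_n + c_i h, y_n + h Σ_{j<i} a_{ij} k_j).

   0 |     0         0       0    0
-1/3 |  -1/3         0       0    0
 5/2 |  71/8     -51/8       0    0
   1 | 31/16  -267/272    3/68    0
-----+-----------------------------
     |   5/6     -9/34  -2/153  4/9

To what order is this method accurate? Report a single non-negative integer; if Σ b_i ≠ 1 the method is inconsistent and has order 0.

b = (5/6, -9/34, -2/153, 4/9)
c = (0, -1/3, 5/2, 1)
Ac = (0, 0, 17/8, 7/16)
Σ b_i: 5/6·1 + (-9/34)·1 + (-2/153)·1 + 4/9·1 = 1 ✓
b·c: (-9/34)·(-1/3) + (-2/153)·5/2 + 4/9·1 = 1/2 ✓
b·c²: (-9/34)·1/9 + (-2/153)·25/4 + 4/9·1 = 1/3 ✓
b·Ac: (-2/153)·17/8 + 4/9·7/16 = 1/6 ✓
b·c³: (-9/34)·(-1/27) + (-2/153)·125/8 + 4/9·1 = 1/4 ✓
b·(c∘Ac): (-2/153)·85/16 + 4/9·7/16 = 1/8 ✓
b·Ac²: (-2/153)·(-17/24) + 4/9·1/6 = 1/12 ✓
b·A²c: 4/9·3/32 = 1/24 ✓; 4 stages ⇒ order 4.

4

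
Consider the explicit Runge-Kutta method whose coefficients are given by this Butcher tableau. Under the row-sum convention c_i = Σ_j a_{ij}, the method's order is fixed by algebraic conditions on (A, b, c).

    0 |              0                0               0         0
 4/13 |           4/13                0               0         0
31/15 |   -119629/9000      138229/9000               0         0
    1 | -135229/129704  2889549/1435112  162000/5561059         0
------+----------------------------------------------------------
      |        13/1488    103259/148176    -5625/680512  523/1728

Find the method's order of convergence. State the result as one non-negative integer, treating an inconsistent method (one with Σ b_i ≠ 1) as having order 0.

b = (13/1488, 103259/148176, -5625/680512, 523/1728)
c = (0, 4/13, 31/15, 1)
Ac = (0, 0, 10633/2250, 711/1046)
Σ b_i: 13/1488·1 + 103259/148176·1 + (-5625/680512)·1 + 523/1728·1 = 1 ✓
b·c: 103259/148176·4/13 + (-5625/680512)·31/15 + 523/1728·1 = 1/2 ✓
b·c²: 103259/148176·16/169 + (-5625/680512)·961/225 + 523/1728·1 = 1/3 ✓
b·Ac: (-5625/680512)·10633/2250 + 523/1728·711/1046 = 1/6 ✓
b·c³: 103259/148176·64/2197 + (-5625/680512)·29791/3375 + 523/1728·1 = 1/4 ✓
b·(c∘Ac): (-5625/680512)·329623/33750 + 523/1728·711/1046 = 1/8 ✓
b·Ac²: (-5625/680512)·21266/14625 + 523/1728·2142/6799 = 1/12 ✓
b·A²c: 523/1728·72/523 = 1/24 ✓; 4 stages ⇒ order 4.

4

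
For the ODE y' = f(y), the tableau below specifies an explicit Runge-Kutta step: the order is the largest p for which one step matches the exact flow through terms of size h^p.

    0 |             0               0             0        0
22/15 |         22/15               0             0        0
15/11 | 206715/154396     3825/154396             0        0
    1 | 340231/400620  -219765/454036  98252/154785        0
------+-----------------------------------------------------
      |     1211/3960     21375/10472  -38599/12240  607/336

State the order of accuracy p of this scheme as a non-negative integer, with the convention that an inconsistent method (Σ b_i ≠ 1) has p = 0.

b = (1211/3960, 21375/10472, -38599/12240, 607/336)
c = (0, 22/15, 15/11, 1)
Ac = (0, 0, 255/7018, 189/1214)
Σ b_i: 1211/3960·1 + 21375/10472·1 + (-38599/12240)·1 + 607/336·1 = 1 ✓
b·c: 21375/10472·22/15 + (-38599/12240)·15/11 + 607/336·1 = 1/2 ✓
b·c²: 21375/10472·484/225 + (-38599/12240)·225/121 + 607/336·1 = 1/3 ✓
b·Ac: (-38599/12240)·255/7018 + 607/336·189/1214 = 1/6 ✓
b·c³: 21375/10472·10648/3375 + (-38599/12240)·3375/1331 + 607/336·1 = 1/4 ✓
b·(c∘Ac): (-38599/12240)·3825/77198 + 607/336·189/1214 = 1/8 ✓
b·Ac²: (-38599/12240)·17/319 + 607/336·1267/9105 = 1/12 ✓
b·A²c: 607/336·14/607 = 1/24 ✓; 4 stages ⇒ order 4.

4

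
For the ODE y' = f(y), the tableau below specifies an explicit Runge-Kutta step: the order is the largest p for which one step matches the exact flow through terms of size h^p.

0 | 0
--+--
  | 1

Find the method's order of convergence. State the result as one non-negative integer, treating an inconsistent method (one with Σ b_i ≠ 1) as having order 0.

b = (1)
c = (0)
Σ b_i: 1·1 = 1 ✓; 1 stage ⇒ order 1.

1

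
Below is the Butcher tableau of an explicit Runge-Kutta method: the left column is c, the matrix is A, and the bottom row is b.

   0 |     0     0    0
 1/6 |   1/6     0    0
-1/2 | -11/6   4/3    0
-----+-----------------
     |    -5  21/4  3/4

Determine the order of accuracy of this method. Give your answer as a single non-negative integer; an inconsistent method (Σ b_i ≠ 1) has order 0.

3

b = (-5, 21/4, 3/4)
c = (0, 1/6, -1/2)
Ac = (0, 0, 2/9)
Σ b_i: (-5)·1 + 21/4·1 + 3/4·1 = 1 ✓
b·c: 21/4·1/6 + 3/4·(-1/2) = 1/2 ✓
b·c²: 21/4·1/36 + 3/4·1/4 = 1/3 ✓
b·Ac: 3/4·2/9 = 1/6 ✓; 3 stages ⇒ order 3.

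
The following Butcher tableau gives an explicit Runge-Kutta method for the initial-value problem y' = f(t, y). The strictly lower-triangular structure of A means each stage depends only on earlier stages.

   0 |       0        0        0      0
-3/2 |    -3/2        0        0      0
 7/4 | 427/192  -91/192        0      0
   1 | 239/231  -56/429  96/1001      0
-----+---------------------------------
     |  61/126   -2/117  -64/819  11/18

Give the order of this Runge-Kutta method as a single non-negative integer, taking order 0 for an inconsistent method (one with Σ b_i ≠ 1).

4

b = (61/126, -2/117, -64/819, 11/18)
c = (0, -3/2, 7/4, 1)
Ac = (0, 0, 91/128, 4/11)
Σ b_i: 61/126·1 + (-2/117)·1 + (-64/819)·1 + 11/18·1 = 1 ✓
b·c: (-2/117)·(-3/2) + (-64/819)·7/4 + 11/18·1 = 1/2 ✓
b·c²: (-2/117)·9/4 + (-64/819)·49/16 + 11/18·1 = 1/3 ✓
b·Ac: (-64/819)·91/128 + 11/18·4/11 = 1/6 ✓
b·c³: (-2/117)·(-27/8) + (-64/819)·343/64 + 11/18·1 = 1/4 ✓
b·(c∘Ac): (-64/819)·637/512 + 11/18·4/11 = 1/8 ✓
b·Ac²: (-64/819)·(-273/256) = 1/12 ✓
b·A²c: 11/18·3/44 = 1/24 ✓; 4 stages ⇒ order 4.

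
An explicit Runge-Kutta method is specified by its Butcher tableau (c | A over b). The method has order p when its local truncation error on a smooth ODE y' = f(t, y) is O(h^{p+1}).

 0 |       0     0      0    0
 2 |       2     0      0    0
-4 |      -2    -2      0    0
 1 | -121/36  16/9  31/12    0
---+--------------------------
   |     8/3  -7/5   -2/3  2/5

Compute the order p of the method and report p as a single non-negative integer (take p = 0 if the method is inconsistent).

b = (8/3, -7/5, -2/3, 2/5)
c = (0, 2, -4, 1)
Ac = (0, 0, -4, -61/9)
Σ b_i: 8/3·1 + (-7/5)·1 + (-2/3)·1 + 2/5·1 = 1 ✓
b·c: (-7/5)·2 + (-2/3)·(-4) + 2/5·1 = 4/15 ≠ 1/2 ⇒ order 1.

1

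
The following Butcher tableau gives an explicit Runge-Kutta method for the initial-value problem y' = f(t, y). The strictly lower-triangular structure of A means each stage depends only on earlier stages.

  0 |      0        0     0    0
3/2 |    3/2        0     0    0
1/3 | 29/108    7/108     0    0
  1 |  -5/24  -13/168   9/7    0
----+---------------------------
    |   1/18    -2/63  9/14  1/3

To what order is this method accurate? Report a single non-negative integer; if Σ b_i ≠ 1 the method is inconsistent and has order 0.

4

b = (1/18, -2/63, 9/14, 1/3)
c = (0, 3/2, 1/3, 1)
Ac = (0, 0, 7/72, 5/16)
Σ b_i: 1/18·1 + (-2/63)·1 + 9/14·1 + 1/3·1 = 1 ✓
b·c: (-2/63)·3/2 + 9/14·1/3 + 1/3·1 = 1/2 ✓
b·c²: (-2/63)·9/4 + 9/14·1/9 + 1/3·1 = 1/3 ✓
b·Ac: 9/14·7/72 + 1/3·5/16 = 1/6 ✓
b·c³: (-2/63)·27/8 + 9/14·1/27 + 1/3·1 = 1/4 ✓
b·(c∘Ac): 9/14·7/216 + 1/3·5/16 = 1/8 ✓
b·Ac²: 9/14·7/48 + 1/3·(-1/32) = 1/12 ✓
b·A²c: 1/3·1/8 = 1/24 ✓; 4 stages ⇒ order 4.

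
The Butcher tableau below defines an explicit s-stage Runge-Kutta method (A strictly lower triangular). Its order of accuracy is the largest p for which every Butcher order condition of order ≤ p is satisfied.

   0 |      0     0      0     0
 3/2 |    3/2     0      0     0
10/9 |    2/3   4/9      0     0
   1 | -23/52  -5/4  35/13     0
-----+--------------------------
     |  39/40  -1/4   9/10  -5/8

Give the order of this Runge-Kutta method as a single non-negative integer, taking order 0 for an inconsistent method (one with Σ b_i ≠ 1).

b = (39/40, -1/4, 9/10, -5/8)
c = (0, 3/2, 10/9, 1)
Ac = (0, 0, 2/3, 1045/936)
Σ b_i: 39/40·1 + (-1/4)·1 + 9/10·1 + (-5/8)·1 = 1 ✓
b·c: (-1/4)·3/2 + 9/10·10/9 + (-5/8)·1 = 0 ≠ 1/2 ⇒ order 1.

1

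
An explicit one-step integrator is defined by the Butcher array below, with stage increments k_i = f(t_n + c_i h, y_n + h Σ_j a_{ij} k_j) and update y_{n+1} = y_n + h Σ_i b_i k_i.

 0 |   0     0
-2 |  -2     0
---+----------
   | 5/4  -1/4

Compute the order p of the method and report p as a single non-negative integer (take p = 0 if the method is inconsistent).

2

b = (5/4, -1/4)
c = (0, -2)
Σ b_i: 5/4·1 + (-1/4)·1 = 1 ✓
b·c: (-1/4)·(-2) = 1/2 ✓; 2 stages ⇒ order 2.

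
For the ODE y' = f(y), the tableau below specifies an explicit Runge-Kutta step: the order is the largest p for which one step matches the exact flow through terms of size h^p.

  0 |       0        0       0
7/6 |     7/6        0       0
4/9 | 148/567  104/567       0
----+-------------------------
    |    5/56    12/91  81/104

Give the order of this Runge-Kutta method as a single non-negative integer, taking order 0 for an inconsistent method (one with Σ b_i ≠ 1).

b = (5/56, 12/91, 81/104)
c = (0, 7/6, 4/9)
Ac = (0, 0, 52/243)
Σ b_i: 5/56·1 + 12/91·1 + 81/104·1 = 1 ✓
b·c: 12/91·7/6 + 81/104·4/9 = 1/2 ✓
b·c²: 12/91·49/36 + 81/104·16/81 = 1/3 ✓
b·Ac: 81/104·52/243 = 1/6 ✓; 3 stages ⇒ order 3.

3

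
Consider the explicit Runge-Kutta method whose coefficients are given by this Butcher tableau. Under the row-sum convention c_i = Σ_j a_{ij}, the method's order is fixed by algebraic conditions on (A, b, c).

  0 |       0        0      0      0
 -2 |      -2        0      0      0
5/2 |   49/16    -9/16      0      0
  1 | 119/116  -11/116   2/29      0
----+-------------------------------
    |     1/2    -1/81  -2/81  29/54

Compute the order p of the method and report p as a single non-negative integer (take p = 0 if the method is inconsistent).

b = (1/2, -1/81, -2/81, 29/54)
c = (0, -2, 5/2, 1)
Ac = (0, 0, 9/8, 21/58)
Σ b_i: 1/2·1 + (-1/81)·1 + (-2/81)·1 + 29/54·1 = 1 ✓
b·c: (-1/81)·(-2) + (-2/81)·5/2 + 29/54·1 = 1/2 ✓
b·c²: (-1/81)·4 + (-2/81)·25/4 + 29/54·1 = 1/3 ✓
b·Ac: (-2/81)·9/8 + 29/54·21/58 = 1/6 ✓
b·c³: (-1/81)·(-8) + (-2/81)·125/8 + 29/54·1 = 1/4 ✓
b·(c∘Ac): (-2/81)·45/16 + 29/54·21/58 = 1/8 ✓
b·Ac²: (-2/81)·(-9/4) + 29/54·3/58 = 1/12 ✓
b·A²c: 29/54·9/116 = 1/24 ✓; 4 stages ⇒ order 4.

4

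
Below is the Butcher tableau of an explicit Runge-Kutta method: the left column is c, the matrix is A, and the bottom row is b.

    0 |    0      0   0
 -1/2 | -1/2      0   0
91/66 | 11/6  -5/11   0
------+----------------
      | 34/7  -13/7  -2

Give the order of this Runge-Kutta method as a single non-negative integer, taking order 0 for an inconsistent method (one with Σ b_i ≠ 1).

b = (34/7, -13/7, -2)
c = (0, -1/2, 91/66)
Ac = (0, 0, 5/22)
Σ b_i: 34/7·1 + (-13/7)·1 + (-2)·1 = 1 ✓
b·c: (-13/7)·(-1/2) + (-2)·91/66 = -845/462 ≠ 1/2 ⇒ order 1.

1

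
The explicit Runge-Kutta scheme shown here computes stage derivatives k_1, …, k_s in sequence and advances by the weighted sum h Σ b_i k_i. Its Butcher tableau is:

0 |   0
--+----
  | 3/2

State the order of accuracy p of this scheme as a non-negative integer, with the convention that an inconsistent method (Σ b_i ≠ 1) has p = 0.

b = (3/2)
c = (0)
Σ b_i: 3/2·1 = 3/2 ≠ 1 ⇒ order 0.

0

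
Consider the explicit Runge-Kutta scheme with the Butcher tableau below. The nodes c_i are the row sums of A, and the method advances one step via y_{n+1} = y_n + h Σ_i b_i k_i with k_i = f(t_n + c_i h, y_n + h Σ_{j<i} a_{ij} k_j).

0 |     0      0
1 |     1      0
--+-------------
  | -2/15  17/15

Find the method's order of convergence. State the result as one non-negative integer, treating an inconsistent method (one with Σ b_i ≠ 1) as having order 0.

b = (-2/15, 17/15)
c = (0, 1)
Σ b_i: (-2/15)·1 + 17/15·1 = 1 ✓
b·c: 17/15·1 = 17/15 ≠ 1/2 ⇒ order 1.

1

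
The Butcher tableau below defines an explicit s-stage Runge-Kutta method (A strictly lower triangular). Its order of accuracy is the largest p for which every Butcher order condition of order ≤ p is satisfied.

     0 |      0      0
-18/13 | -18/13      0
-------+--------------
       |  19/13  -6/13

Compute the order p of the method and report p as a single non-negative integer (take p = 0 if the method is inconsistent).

1

b = (19/13, -6/13)
c = (0, -18/13)
Σ b_i: 19/13·1 + (-6/13)·1 = 1 ✓
b·c: (-6/13)·(-18/13) = 108/169 ≠ 1/2 ⇒ order 1.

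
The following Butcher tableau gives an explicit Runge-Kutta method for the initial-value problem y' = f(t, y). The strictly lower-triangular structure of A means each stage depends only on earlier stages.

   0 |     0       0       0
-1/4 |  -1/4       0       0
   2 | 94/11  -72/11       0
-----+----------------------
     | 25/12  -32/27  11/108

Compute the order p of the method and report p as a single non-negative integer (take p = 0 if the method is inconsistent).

3

b = (25/12, -32/27, 11/108)
c = (0, -1/4, 2)
Ac = (0, 0, 18/11)
Σ b_i: 25/12·1 + (-32/27)·1 + 11/108·1 = 1 ✓
b·c: (-32/27)·(-1/4) + 11/108·2 = 1/2 ✓
b·c²: (-32/27)·1/16 + 11/108·4 = 1/3 ✓
b·Ac: 11/108·18/11 = 1/6 ✓; 3 stages ⇒ order 3.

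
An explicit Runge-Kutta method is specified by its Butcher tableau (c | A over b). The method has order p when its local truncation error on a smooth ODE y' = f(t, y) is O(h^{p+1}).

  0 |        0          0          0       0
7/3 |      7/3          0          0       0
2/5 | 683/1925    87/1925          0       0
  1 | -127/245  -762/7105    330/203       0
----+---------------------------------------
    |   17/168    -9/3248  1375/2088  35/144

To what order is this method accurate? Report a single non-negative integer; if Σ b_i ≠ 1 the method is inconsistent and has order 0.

b = (17/168, -9/3248, 1375/2088, 35/144)
c = (0, 7/3, 2/5, 1)
Ac = (0, 0, 29/275, 2/5)
Σ b_i: 17/168·1 + (-9/3248)·1 + 1375/2088·1 + 35/144·1 = 1 ✓
b·c: (-9/3248)·7/3 + 1375/2088·2/5 + 35/144·1 = 1/2 ✓
b·c²: (-9/3248)·49/9 + 1375/2088·4/25 + 35/144·1 = 1/3 ✓
b·Ac: 1375/2088·29/275 + 35/144·2/5 = 1/6 ✓
b·c³: (-9/3248)·343/27 + 1375/2088·8/125 + 35/144·1 = 1/4 ✓
b·(c∘Ac): 1375/2088·58/1375 + 35/144·2/5 = 1/8 ✓
b·Ac²: 1375/2088·203/825 + 35/144·(-34/105) = 1/12 ✓
b·A²c: 35/144·6/35 = 1/24 ✓; 4 stages ⇒ order 4.

4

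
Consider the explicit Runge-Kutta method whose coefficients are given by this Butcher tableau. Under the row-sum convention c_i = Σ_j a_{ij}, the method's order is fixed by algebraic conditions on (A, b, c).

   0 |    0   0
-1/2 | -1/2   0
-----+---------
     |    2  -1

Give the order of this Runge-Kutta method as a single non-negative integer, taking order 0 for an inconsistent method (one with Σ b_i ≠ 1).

b = (2, -1)
c = (0, -1/2)
Σ b_i: 2·1 + (-1)·1 = 1 ✓
b·c: (-1)·(-1/2) = 1/2 ✓; 2 stages ⇒ order 2.

2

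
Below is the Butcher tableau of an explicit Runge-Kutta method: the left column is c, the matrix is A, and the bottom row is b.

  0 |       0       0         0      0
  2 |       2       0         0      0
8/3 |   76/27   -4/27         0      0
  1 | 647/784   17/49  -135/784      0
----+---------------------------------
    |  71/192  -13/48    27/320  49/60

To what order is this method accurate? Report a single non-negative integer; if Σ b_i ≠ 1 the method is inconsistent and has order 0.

4

b = (71/192, -13/48, 27/320, 49/60)
c = (0, 2, 8/3, 1)
Ac = (0, 0, -8/27, 23/98)
Σ b_i: 71/192·1 + (-13/48)·1 + 27/320·1 + 49/60·1 = 1 ✓
b·c: (-13/48)·2 + 27/320·8/3 + 49/60·1 = 1/2 ✓
b·c²: (-13/48)·4 + 27/320·64/9 + 49/60·1 = 1/3 ✓
b·Ac: 27/320·(-8/27) + 49/60·23/98 = 1/6 ✓
b·c³: (-13/48)·8 + 27/320·512/27 + 49/60·1 = 1/4 ✓
b·(c∘Ac): 27/320·(-64/81) + 49/60·23/98 = 1/8 ✓
b·Ac²: 27/320·(-16/27) + 49/60·8/49 = 1/12 ✓
b·A²c: 49/60·5/98 = 1/24 ✓; 4 stages ⇒ order 4.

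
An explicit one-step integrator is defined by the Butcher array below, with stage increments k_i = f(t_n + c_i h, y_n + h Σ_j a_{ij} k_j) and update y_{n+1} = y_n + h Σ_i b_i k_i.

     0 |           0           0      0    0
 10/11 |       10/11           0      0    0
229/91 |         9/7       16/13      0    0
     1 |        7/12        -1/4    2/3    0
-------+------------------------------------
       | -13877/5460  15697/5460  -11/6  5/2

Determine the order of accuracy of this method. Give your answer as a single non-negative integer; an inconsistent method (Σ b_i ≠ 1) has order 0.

b = (-13877/5460, 15697/5460, -11/6, 5/2)
c = (0, 10/11, 229/91, 1)
Ac = (0, 0, 160/143, 8711/6006)
Σ b_i: (-13877/5460)·1 + 15697/5460·1 + (-11/6)·1 + 5/2·1 = 1 ✓
b·c: 15697/5460·10/11 + (-11/6)·229/91 + 5/2·1 = 1/2 ✓
b·c²: 15697/5460·100/121 + (-11/6)·52441/8281 + 5/2·1 = -1840213/273273 ≠ 1/3 ⇒ order 2.
b·Ac: (-11/6)·160/143 + 5/2·8711/6006 = 485/308 ≠ 1/6

2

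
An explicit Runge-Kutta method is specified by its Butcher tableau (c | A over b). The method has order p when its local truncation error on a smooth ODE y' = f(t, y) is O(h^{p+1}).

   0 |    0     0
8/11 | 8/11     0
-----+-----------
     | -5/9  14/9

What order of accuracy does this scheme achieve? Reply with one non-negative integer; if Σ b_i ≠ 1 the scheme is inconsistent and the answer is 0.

1

b = (-5/9, 14/9)
c = (0, 8/11)
Σ b_i: (-5/9)·1 + 14/9·1 = 1 ✓
b·c: 14/9·8/11 = 112/99 ≠ 1/2 ⇒ order 1.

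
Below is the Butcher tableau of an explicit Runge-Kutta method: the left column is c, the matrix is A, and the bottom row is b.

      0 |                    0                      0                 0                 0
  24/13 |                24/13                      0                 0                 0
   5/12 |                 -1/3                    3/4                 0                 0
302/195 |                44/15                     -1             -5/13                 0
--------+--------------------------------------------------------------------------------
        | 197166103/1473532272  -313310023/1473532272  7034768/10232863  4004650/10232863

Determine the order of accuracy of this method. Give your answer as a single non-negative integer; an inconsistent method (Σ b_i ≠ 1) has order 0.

3

b = (197166103/1473532272, -313310023/1473532272, 7034768/10232863, 4004650/10232863)
c = (0, 24/13, 5/12, 302/195)
Ac = (0, 0, 18/13, -313/156)
Σ b_i: 197166103/1473532272·1 + (-313310023/1473532272)·1 + 7034768/10232863·1 + 4004650/10232863·1 = 1 ✓
b·c: (-313310023/1473532272)·24/13 + 7034768/10232863·5/12 + 4004650/10232863·302/195 = 1/2 ✓
b·c²: (-313310023/1473532272)·576/169 + 7034768/10232863·25/144 + 4004650/10232863·91204/38025 = 1/3 ✓
b·Ac: 7034768/10232863·18/13 + 4004650/10232863·(-313/156) = 1/6 ✓
b·c³: (-313310023/1473532272)·13824/2197 + 7034768/10232863·125/1728 + 4004650/10232863·27543608/7414875 = 154625843089/933851077380 ≠ 1/4 ⇒ order 3.
b·(c∘Ac): 7034768/10232863·15/26 + 4004650/10232863·(-47263/15210) = -981089875/1197244971 ≠ 1/8
b·Ac²: 7034768/10232863·432/169 + 4004650/10232863·(-84569/24336) = 3805753919/9577959768 ≠ 1/12
b·A²c: 4004650/10232863·(-90/169) = -27724500/133027219 ≠ 1/24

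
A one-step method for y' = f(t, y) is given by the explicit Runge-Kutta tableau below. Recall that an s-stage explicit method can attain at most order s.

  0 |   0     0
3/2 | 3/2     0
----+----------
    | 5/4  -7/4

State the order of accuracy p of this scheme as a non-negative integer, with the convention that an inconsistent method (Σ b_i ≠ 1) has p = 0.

0

b = (5/4, -7/4)
c = (0, 3/2)
Σ b_i: 5/4·1 + (-7/4)·1 = -1/2 ≠ 1 ⇒ order 0.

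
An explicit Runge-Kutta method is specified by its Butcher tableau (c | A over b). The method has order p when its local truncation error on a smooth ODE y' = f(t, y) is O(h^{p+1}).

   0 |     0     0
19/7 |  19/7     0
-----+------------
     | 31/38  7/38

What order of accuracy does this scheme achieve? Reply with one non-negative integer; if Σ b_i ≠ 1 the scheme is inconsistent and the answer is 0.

2

b = (31/38, 7/38)
c = (0, 19/7)
Σ b_i: 31/38·1 + 7/38·1 = 1 ✓
b·c: 7/38·19/7 = 1/2 ✓; 2 stages ⇒ order 2.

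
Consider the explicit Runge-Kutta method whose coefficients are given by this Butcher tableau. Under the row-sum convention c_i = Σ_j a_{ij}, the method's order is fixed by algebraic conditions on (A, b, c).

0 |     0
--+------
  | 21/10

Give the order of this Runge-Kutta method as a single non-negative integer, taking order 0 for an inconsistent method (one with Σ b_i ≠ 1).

b = (21/10)
c = (0)
Σ b_i: 21/10·1 = 21/10 ≠ 1 ⇒ order 0.

0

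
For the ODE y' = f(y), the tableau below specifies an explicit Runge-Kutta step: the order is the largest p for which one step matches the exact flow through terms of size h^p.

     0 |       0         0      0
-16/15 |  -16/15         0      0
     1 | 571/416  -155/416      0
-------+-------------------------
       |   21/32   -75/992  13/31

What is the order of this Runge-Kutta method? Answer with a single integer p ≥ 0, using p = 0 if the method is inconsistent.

3

b = (21/32, -75/992, 13/31)
c = (0, -16/15, 1)
Ac = (0, 0, 31/78)
Σ b_i: 21/32·1 + (-75/992)·1 + 13/31·1 = 1 ✓
b·c: (-75/992)·(-16/15) + 13/31·1 = 1/2 ✓
b·c²: (-75/992)·256/225 + 13/31·1 = 1/3 ✓
b·Ac: 13/31·31/78 = 1/6 ✓; 3 stages ⇒ order 3.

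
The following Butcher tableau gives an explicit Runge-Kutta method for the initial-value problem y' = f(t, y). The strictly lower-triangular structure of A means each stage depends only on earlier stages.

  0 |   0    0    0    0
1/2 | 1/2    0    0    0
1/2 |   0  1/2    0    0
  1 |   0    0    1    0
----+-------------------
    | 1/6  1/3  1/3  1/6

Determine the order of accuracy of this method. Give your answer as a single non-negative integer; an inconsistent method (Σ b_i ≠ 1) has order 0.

4

b = (1/6, 1/3, 1/3, 1/6)
c = (0, 1/2, 1/2, 1)
Ac = (0, 0, 1/4, 1/2)
Σ b_i: 1/6·1 + 1/3·1 + 1/3·1 + 1/6·1 = 1 ✓
b·c: 1/3·1/2 + 1/3·1/2 + 1/6·1 = 1/2 ✓
b·c²: 1/3·1/4 + 1/3·1/4 + 1/6·1 = 1/3 ✓
b·Ac: 1/3·1/4 + 1/6·1/2 = 1/6 ✓
b·c³: 1/3·1/8 + 1/3·1/8 + 1/6·1 = 1/4 ✓
b·(c∘Ac): 1/3·1/8 + 1/6·1/2 = 1/8 ✓
b·Ac²: 1/3·1/8 + 1/6·1/4 = 1/12 ✓
b·A²c: 1/6·1/4 = 1/24 ✓; 4 stages ⇒ order 4.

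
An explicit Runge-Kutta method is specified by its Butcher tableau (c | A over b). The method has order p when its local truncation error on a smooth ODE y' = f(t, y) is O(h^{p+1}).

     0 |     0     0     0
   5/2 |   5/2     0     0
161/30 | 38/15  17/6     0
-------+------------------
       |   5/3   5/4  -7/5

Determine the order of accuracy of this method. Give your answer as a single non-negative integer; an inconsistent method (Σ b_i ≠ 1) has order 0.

0

b = (5/3, 5/4, -7/5)
c = (0, 5/2, 161/30)
Ac = (0, 0, 85/12)
Σ b_i: 5/3·1 + 5/4·1 + (-7/5)·1 = 91/60 ≠ 1 ⇒ order 0.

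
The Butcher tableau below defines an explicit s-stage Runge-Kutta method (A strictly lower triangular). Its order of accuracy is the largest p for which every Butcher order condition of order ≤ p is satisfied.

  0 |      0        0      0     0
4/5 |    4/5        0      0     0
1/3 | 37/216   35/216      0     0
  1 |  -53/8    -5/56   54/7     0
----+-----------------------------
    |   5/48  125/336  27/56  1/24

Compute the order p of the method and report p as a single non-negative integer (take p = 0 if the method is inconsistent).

b = (5/48, 125/336, 27/56, 1/24)
c = (0, 4/5, 1/3, 1)
Ac = (0, 0, 7/54, 5/2)
Σ b_i: 5/48·1 + 125/336·1 + 27/56·1 + 1/24·1 = 1 ✓
b·c: 125/336·4/5 + 27/56·1/3 + 1/24·1 = 1/2 ✓
b·c²: 125/336·16/25 + 27/56·1/9 + 1/24·1 = 1/3 ✓
b·Ac: 27/56·7/54 + 1/24·5/2 = 1/6 ✓
b·c³: 125/336·64/125 + 27/56·1/27 + 1/24·1 = 1/4 ✓
b·(c∘Ac): 27/56·7/162 + 1/24·5/2 = 1/8 ✓
b·Ac²: 27/56·14/135 + 1/24·4/5 = 1/12 ✓
b·A²c: 1/24·1 = 1/24 ✓; 4 stages ⇒ order 4.

4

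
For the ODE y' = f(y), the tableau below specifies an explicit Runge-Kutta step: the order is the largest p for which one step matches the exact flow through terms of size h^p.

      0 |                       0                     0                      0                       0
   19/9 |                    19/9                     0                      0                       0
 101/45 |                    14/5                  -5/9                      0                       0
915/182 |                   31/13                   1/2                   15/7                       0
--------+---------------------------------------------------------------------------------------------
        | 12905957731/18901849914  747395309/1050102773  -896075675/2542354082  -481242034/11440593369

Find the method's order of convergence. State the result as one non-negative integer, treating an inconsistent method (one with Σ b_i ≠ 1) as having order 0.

3

b = (12905957731/18901849914, 747395309/1050102773, -896075675/2542354082, -481242034/11440593369)
c = (0, 19/9, 101/45, 915/182)
Ac = (0, 0, -95/81, 739/126)
Σ b_i: 12905957731/18901849914·1 + 747395309/1050102773·1 + (-896075675/2542354082)·1 + (-481242034/11440593369)·1 = 1 ✓
b·c: 747395309/1050102773·19/9 + (-896075675/2542354082)·101/45 + (-481242034/11440593369)·915/182 = 1/2 ✓
b·c²: 747395309/1050102773·361/81 + (-896075675/2542354082)·10201/2025 + (-481242034/11440593369)·837225/33124 = 1/3 ✓
b·Ac: (-896075675/2542354082)·(-95/81) + (-481242034/11440593369)·739/126 = 1/6 ✓
b·c³: 747395309/1050102773·6859/729 + (-896075675/2542354082)·1030301/91125 + (-481242034/11440593369)·766060875/6028568 = -9196547764303/3491868063060 ≠ 1/4 ⇒ order 3.
b·(c∘Ac): (-896075675/2542354082)·(-1919/729) + (-481242034/11440593369)·225395/7644 = -12592086140/40290785343 ≠ 1/8
b·Ac²: (-896075675/2542354082)·(-1805/729) + (-481242034/11440593369)·73841/5670 = 334510916437/1029653403210 ≠ 1/12
b·A²c: (-481242034/11440593369)·(-475/189) = 32655709450/308896020963 ≠ 1/24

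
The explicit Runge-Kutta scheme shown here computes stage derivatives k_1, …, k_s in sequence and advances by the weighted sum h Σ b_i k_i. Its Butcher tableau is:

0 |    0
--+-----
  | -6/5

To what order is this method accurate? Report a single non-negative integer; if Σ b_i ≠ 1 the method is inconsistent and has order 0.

0

b = (-6/5)
c = (0)
Σ b_i: (-6/5)·1 = -6/5 ≠ 1 ⇒ order 0.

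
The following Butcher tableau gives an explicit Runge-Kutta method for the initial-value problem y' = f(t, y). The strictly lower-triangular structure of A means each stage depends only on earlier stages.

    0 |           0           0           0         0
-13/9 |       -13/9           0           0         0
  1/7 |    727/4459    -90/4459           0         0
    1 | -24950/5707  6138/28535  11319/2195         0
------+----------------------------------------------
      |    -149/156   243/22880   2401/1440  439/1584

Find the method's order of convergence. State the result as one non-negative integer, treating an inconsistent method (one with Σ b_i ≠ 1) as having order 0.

b = (-149/156, 243/22880, 2401/1440, 439/1584)
c = (0, -13/9, 1/7, 1)
Ac = (0, 0, 10/343, 187/439)
Σ b_i: (-149/156)·1 + 243/22880·1 + 2401/1440·1 + 439/1584·1 = 1 ✓
b·c: 243/22880·(-13/9) + 2401/1440·1/7 + 439/1584·1 = 1/2 ✓
b·c²: 243/22880·169/81 + 2401/1440·1/49 + 439/1584·1 = 1/3 ✓
b·Ac: 2401/1440·10/343 + 439/1584·187/439 = 1/6 ✓
b·c³: 243/22880·(-2197/729) + 2401/1440·1/343 + 439/1584·1 = 1/4 ✓
b·(c∘Ac): 2401/1440·10/2401 + 439/1584·187/439 = 1/8 ✓
b·Ac²: 2401/1440·(-130/3087) + 439/1584·2189/3951 = 1/12 ✓
b·A²c: 439/1584·66/439 = 1/24 ✓; 4 stages ⇒ order 4.

4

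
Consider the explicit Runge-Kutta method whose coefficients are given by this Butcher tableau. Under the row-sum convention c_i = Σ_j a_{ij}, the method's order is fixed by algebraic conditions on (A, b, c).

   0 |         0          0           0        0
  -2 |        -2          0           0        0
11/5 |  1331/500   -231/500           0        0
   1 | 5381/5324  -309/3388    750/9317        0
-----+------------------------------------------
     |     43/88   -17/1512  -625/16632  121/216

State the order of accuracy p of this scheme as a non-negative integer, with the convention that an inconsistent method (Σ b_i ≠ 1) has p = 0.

4

b = (43/88, -17/1512, -625/16632, 121/216)
c = (0, -2, 11/5, 1)
Ac = (0, 0, 231/250, 87/242)
Σ b_i: 43/88·1 + (-17/1512)·1 + (-625/16632)·1 + 121/216·1 = 1 ✓
b·c: (-17/1512)·(-2) + (-625/16632)·11/5 + 121/216·1 = 1/2 ✓
b·c²: (-17/1512)·4 + (-625/16632)·121/25 + 121/216·1 = 1/3 ✓
b·Ac: (-625/16632)·231/250 + 121/216·87/242 = 1/6 ✓
b·c³: (-17/1512)·(-8) + (-625/16632)·1331/125 + 121/216·1 = 1/4 ✓
b·(c∘Ac): (-625/16632)·2541/1250 + 121/216·87/242 = 1/8 ✓
b·Ac²: (-625/16632)·(-231/125) + 121/216·3/121 = 1/12 ✓
b·A²c: 121/216·9/121 = 1/24 ✓; 4 stages ⇒ order 4.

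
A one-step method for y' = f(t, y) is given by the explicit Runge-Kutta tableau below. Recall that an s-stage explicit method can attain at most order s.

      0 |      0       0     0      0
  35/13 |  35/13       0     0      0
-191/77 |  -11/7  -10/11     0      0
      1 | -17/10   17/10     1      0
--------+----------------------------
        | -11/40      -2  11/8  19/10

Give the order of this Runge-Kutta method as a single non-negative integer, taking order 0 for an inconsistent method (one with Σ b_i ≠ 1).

1

b = (-11/40, -2, 11/8, 19/10)
c = (0, 35/13, -191/77, 1)
Ac = (0, 0, -350/143, 4197/2002)
Σ b_i: (-11/40)·1 + (-2)·1 + 11/8·1 + 19/10·1 = 1 ✓
b·c: (-2)·35/13 + 11/8·(-191/77) + 19/10·1 = -25099/3640 ≠ 1/2 ⇒ order 1.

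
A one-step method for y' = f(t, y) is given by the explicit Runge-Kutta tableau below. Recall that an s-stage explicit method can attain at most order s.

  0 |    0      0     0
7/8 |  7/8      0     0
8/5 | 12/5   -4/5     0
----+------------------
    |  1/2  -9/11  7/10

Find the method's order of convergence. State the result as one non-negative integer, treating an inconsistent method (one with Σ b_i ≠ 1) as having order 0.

0

b = (1/2, -9/11, 7/10)
c = (0, 7/8, 8/5)
Ac = (0, 0, -7/10)
Σ b_i: 1/2·1 + (-9/11)·1 + 7/10·1 = 21/55 ≠ 1 ⇒ order 0.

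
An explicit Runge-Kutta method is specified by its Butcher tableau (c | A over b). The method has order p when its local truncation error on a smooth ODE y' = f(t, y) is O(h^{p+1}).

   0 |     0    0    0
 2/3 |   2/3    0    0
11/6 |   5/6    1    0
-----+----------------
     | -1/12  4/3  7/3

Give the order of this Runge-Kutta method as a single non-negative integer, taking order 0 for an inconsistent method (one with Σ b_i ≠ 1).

b = (-1/12, 4/3, 7/3)
c = (0, 2/3, 11/6)
Ac = (0, 0, 2/3)
Σ b_i: (-1/12)·1 + 4/3·1 + 7/3·1 = 43/12 ≠ 1 ⇒ order 0.

0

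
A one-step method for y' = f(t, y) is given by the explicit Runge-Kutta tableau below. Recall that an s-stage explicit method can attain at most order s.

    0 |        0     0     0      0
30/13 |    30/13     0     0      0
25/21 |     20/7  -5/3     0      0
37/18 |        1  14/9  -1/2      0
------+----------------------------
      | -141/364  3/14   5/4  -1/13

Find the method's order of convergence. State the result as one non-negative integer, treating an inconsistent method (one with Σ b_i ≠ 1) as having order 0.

b = (-141/364, 3/14, 5/4, -1/13)
c = (0, 30/13, 25/21, 37/18)
Ac = (0, 0, -50/13, 545/182)
Σ b_i: (-141/364)·1 + 3/14·1 + 5/4·1 + (-1/13)·1 = 1 ✓
b·c: 3/14·30/13 + 5/4·25/21 + (-1/13)·37/18 = 5977/3276 ≠ 1/2 ⇒ order 1.

1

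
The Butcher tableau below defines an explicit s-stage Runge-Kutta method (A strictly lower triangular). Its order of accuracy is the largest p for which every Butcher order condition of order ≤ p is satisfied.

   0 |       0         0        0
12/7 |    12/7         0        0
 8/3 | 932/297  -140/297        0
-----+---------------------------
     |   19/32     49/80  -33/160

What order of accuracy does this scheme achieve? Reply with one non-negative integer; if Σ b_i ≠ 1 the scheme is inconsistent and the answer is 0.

b = (19/32, 49/80, -33/160)
c = (0, 12/7, 8/3)
Ac = (0, 0, -80/99)
Σ b_i: 19/32·1 + 49/80·1 + (-33/160)·1 = 1 ✓
b·c: 49/80·12/7 + (-33/160)·8/3 = 1/2 ✓
b·c²: 49/80·144/49 + (-33/160)·64/9 = 1/3 ✓
b·Ac: (-33/160)·(-80/99) = 1/6 ✓; 3 stages ⇒ order 3.

3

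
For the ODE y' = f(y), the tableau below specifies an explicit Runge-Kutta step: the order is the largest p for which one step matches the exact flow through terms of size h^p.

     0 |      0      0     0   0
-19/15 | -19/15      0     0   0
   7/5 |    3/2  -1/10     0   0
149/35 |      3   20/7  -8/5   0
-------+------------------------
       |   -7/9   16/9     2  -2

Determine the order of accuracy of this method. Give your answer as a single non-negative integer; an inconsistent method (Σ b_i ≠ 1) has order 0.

1

b = (-7/9, 16/9, 2, -2)
c = (0, -19/15, 7/5, 149/35)
Ac = (0, 0, 19/150, -3076/525)
Σ b_i: (-7/9)·1 + 16/9·1 + 2·1 + (-2)·1 = 1 ✓
b·c: 16/9·(-19/15) + 2·7/5 + (-2)·149/35 = -7528/945 ≠ 1/2 ⇒ order 1.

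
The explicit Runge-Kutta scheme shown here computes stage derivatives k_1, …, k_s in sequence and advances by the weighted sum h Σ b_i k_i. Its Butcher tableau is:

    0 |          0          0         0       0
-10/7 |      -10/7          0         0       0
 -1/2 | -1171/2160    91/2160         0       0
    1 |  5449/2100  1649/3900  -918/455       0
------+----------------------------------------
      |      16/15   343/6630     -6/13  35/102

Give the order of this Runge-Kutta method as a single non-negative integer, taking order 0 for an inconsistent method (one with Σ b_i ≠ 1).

4

b = (16/15, 343/6630, -6/13, 35/102)
c = (0, -10/7, -1/2, 1)
Ac = (0, 0, -13/216, 17/42)
Σ b_i: 16/15·1 + 343/6630·1 + (-6/13)·1 + 35/102·1 = 1 ✓
b·c: 343/6630·(-10/7) + (-6/13)·(-1/2) + 35/102·1 = 1/2 ✓
b·c²: 343/6630·100/49 + (-6/13)·1/4 + 35/102·1 = 1/3 ✓
b·Ac: (-6/13)·(-13/216) + 35/102·17/42 = 1/6 ✓
b·c³: 343/6630·(-1000/343) + (-6/13)·(-1/8) + 35/102·1 = 1/4 ✓
b·(c∘Ac): (-6/13)·13/432 + 35/102·17/42 = 1/8 ✓
b·Ac²: (-6/13)·65/756 + 35/102·527/1470 = 1/12 ✓
b·A²c: 35/102·17/140 = 1/24 ✓; 4 stages ⇒ order 4.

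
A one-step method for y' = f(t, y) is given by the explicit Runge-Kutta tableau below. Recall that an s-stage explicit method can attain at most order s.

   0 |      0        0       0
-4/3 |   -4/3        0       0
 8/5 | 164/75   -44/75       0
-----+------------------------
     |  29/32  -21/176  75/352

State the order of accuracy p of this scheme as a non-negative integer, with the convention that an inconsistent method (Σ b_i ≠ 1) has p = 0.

3

b = (29/32, -21/176, 75/352)
c = (0, -4/3, 8/5)
Ac = (0, 0, 176/225)
Σ b_i: 29/32·1 + (-21/176)·1 + 75/352·1 = 1 ✓
b·c: (-21/176)·(-4/3) + 75/352·8/5 = 1/2 ✓
b·c²: (-21/176)·16/9 + 75/352·64/25 = 1/3 ✓
b·Ac: 75/352·176/225 = 1/6 ✓; 3 stages ⇒ order 3.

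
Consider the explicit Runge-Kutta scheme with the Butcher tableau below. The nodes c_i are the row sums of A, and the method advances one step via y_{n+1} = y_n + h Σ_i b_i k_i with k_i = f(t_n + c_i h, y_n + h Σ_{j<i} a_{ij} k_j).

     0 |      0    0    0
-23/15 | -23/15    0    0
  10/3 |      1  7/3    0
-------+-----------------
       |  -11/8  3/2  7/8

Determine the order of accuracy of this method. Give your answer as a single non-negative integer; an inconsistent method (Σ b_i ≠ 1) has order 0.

b = (-11/8, 3/2, 7/8)
c = (0, -23/15, 10/3)
Ac = (0, 0, -161/45)
Σ b_i: (-11/8)·1 + 3/2·1 + 7/8·1 = 1 ✓
b·c: 3/2·(-23/15) + 7/8·10/3 = 37/60 ≠ 1/2 ⇒ order 1.

1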